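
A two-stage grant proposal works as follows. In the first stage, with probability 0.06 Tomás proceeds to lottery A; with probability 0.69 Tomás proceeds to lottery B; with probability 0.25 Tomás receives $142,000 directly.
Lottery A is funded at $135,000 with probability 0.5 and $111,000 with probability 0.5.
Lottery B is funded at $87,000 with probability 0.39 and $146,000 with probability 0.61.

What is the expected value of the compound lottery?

EV(A) = 0.5 × 135000 + 0.5 × 111000 = 67500 + 55500 = 123000
EV(B) = 0.39 × 87000 + 0.61 × 146000 = 33930 + 89060 = 122990
Branch C: 142000 (certain)
Overall = 0.06 × 123000 + 0.69 × 122990 + 0.25 × 142000 = 7380 + 84863.1 + 35500 = 127743.1

$127,743.10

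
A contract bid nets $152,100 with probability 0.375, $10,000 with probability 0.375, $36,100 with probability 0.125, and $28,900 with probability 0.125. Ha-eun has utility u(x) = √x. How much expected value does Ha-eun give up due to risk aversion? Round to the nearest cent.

E[u] = 0.375·√152100 + 0.375·√10000 + 0.125·√36100 + 0.125·√28900 = 0.375·390 + 0.375·100 + 0.125·190 + 0.125·170 = 228.75
CE = (228.75)² = 52326.5625
Risk premium = EV − CE = 68912.5 − 52326.5625 = 16585.9375

$16,585.94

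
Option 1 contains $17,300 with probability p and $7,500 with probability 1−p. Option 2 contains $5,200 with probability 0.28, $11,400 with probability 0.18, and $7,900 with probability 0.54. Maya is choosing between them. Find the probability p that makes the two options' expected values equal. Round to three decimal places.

p = 0.028

EV(Option 2) = 0.28 × 5200 + 0.18 × 11400 + 0.54 × 7900 = 1456 + 2052 + 4266 = 7774
p·17300 + (1−p)·7500 = 7774
9800p + 7500 = 7774
p = (7774 − 7500) / 9800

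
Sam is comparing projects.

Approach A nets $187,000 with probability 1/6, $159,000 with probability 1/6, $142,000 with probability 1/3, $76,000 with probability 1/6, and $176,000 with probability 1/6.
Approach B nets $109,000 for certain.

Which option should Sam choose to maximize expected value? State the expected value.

Approach A ($147,000)

Approach A = 1/6 × 187000 + 1/6 × 159000 + 1/3 × 142000 + 1/6 × 76000 + 1/6 × 176000 = 31166.6667 + 26500 + 47333.3333 + 12666.6667 + 29333.3333 = 147000
Approach B: 109000 (certain)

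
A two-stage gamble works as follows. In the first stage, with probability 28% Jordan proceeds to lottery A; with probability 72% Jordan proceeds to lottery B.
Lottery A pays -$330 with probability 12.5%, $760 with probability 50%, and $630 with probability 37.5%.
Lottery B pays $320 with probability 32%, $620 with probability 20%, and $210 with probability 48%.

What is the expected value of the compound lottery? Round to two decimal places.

$396.58

EV(A) = 0.125 × (-330) + 0.5 × 760 + 0.375 × 630 = -41.25 + 380 + 236.25 = 575
EV(B) = 0.32 × 320 + 0.2 × 620 + 0.48 × 210 = 102.4 + 124 + 100.8 = 327.2
Overall = 0.28 × 575 + 0.72 × 327.2 = 161 + 235.584 = 396.584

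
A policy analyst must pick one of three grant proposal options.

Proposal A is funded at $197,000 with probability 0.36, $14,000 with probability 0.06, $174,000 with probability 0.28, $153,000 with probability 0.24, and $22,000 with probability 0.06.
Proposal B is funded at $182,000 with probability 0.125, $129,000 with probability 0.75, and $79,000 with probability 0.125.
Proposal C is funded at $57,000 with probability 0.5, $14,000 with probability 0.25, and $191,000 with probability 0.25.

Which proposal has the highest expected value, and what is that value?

Proposal A ($158,520)

Proposal A = 0.36 × 197000 + 0.06 × 14000 + 0.28 × 174000 + 0.24 × 153000 + 0.06 × 22000 = 70920 + 840 + 48720 + 36720 + 1320 = 158520
Proposal B = 0.125 × 182000 + 0.75 × 129000 + 0.125 × 79000 = 22750 + 96750 + 9875 = 129375
Proposal C = 0.5 × 57000 + 0.25 × 14000 + 0.25 × 191000 = 28500 + 3500 + 47750 = 79750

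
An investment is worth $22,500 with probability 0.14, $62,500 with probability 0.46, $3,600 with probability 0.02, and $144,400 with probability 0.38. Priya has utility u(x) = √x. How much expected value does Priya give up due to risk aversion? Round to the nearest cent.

$7,545.44

E[u] = 0.14·√22500 + 0.46·√62500 + 0.02·√3600 + 0.38·√144400 = 0.14·150 + 0.46·250 + 0.02·60 + 0.38·380 = 281.6
CE = (281.6)² = 79298.56
Risk premium = EV − CE = 86844 − 79298.56 = 7545.44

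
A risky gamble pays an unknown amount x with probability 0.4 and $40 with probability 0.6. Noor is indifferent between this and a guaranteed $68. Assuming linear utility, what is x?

x = $110

0.4·x + 0.6·40 = 68
0.4·x = 68 − 24 = 44
x = 44 / 0.4 = 110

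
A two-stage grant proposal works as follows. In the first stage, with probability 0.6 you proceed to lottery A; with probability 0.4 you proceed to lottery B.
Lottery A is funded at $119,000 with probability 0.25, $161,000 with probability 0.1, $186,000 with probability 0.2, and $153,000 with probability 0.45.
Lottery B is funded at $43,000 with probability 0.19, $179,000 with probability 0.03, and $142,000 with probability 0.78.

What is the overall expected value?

$140,860

EV(A) = 0.25 × 119000 + 0.1 × 161000 + 0.2 × 186000 + 0.45 × 153000 = 29750 + 16100 + 37200 + 68850 = 151900
EV(B) = 0.19 × 43000 + 0.03 × 179000 + 0.78 × 142000 = 8170 + 5370 + 110760 = 124300
Overall = 0.6 × 151900 + 0.4 × 124300 = 91140 + 49720 = 140860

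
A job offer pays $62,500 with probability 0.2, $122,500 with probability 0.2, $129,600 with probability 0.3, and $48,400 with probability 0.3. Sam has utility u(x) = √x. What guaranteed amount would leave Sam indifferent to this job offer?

$86,436

E[u] = 0.2·√62500 + 0.2·√122500 + 0.3·√129600 + 0.3·√48400 = 0.2·250 + 0.2·350 + 0.3·360 + 0.3·220 = 294
CE = (294)² = 86436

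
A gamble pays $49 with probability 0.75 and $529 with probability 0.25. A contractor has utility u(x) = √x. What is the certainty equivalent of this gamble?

$121

E[u] = 0.75·√49 + 0.25·√529 = 0.75·7 + 0.25·23 = 11
CE = (11)² = 121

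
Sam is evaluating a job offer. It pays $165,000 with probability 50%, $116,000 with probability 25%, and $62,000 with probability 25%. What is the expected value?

$127,000

EV = 0.5 × 165000 + 0.25 × 116000 + 0.25 × 62000 = 82500 + 29000 + 15500 = 127000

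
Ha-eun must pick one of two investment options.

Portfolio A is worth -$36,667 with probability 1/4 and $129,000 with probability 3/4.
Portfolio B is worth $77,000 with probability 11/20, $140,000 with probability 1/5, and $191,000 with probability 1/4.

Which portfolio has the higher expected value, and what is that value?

Portfolio B ($118,100)

Portfolio A = 1/4 × (-36667) + 3/4 × 129000 = -9166.75 + 96750 = 87583.25
Portfolio B = 11/20 × 77000 + 1/5 × 140000 + 1/4 × 191000 = 42350 + 28000 + 47750 = 118100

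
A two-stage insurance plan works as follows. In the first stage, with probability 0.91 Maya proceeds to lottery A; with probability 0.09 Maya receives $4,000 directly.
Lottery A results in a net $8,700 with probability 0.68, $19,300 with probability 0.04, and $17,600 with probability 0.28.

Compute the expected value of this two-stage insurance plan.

$10,930.56

EV(A) = 0.68 × 8700 + 0.04 × 19300 + 0.28 × 17600 = 5916 + 772 + 4928 = 11616
Branch B: 4000 (certain)
Overall = 0.91 × 11616 + 0.09 × 4000 = 10570.56 + 360 = 10930.56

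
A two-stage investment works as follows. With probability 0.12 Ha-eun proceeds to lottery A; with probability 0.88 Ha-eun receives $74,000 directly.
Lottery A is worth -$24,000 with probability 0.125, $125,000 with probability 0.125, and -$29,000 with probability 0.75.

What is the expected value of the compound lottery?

$64,025

EV(A) = 0.125 × (-24000) + 0.125 × 125000 + 0.75 × (-29000) = -3000 + 15625 − 21750 = -9125
Branch B: 74000 (certain)
Overall = 0.12 × (-9125) + 0.88 × 74000 = -1095 + 65120 = 64025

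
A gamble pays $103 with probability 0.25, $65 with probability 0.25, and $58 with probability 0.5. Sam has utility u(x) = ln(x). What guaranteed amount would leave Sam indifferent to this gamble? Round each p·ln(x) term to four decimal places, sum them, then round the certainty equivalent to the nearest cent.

$68.89

E[u] = 0.25·ln(103) + 0.25·ln(65) + 0.5·ln(58) = 1.1587 + 1.0436 + 2.0302 = 4.2325
CE = e^4.2325 ≈ 68.89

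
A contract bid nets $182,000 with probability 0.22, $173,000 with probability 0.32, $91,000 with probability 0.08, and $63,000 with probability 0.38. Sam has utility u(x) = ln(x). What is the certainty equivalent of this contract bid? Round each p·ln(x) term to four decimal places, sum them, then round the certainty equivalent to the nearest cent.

E[u] = 0.22·ln(182000) + 0.32·ln(173000) + 0.08·ln(91000) + 0.38·ln(63000) = 2.6646 + 3.8595 + 0.9135 + 4.1993 = 11.6369
CE = e^11.6369 ≈ 113198.70

$113,198.70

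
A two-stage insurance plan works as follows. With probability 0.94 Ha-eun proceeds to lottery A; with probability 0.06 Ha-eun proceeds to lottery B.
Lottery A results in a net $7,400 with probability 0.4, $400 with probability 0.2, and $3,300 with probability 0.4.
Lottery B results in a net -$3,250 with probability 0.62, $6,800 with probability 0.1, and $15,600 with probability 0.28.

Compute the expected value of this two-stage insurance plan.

$4,280.38

EV(A) = 0.4 × 7400 + 0.2 × 400 + 0.4 × 3300 = 2960 + 80 + 1320 = 4360
EV(B) = 0.62 × (-3250) + 0.1 × 6800 + 0.28 × 15600 = -2015 + 680 + 4368 = 3033
Overall = 0.94 × 4360 + 0.06 × 3033 = 4098.4 + 181.98 = 4280.38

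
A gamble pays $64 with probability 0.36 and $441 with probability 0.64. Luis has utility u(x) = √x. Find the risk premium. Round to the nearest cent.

$38.94

E[u] = 0.36·√64 + 0.64·√441 = 0.36·8 + 0.64·21 = 16.32
CE = (16.32)² = 266.3424
Risk premium = EV − CE = 305.28 − 266.3424 = 38.9376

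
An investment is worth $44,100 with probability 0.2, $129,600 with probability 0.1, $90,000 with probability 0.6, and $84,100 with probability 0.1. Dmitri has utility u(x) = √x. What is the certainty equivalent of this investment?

E[u] = 0.2·√44100 + 0.1·√129600 + 0.6·√90000 + 0.1·√84100 = 0.2·210 + 0.1·360 + 0.6·300 + 0.1·290 = 287
CE = (287)² = 82369

$82,369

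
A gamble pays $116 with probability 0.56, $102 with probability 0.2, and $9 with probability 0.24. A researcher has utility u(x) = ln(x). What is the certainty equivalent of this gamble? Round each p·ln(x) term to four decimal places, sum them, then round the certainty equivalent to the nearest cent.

E[u] = 0.56·ln(116) + 0.2·ln(102) + 0.24·ln(9) = 2.6620 + 0.9250 + 0.5273 = 4.1143
CE = e^4.1143 ≈ 61.21

$61.21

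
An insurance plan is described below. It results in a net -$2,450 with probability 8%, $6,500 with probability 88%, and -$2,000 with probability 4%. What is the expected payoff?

EV = 0.08 × (-2450) + 0.88 × 6500 + 0.04 × (-2000) = -196 + 5720 − 80 = 5444

$5,444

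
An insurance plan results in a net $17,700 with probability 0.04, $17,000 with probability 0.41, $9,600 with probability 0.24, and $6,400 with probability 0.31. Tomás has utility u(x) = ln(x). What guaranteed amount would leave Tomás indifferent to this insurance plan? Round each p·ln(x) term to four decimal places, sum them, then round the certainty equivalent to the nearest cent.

$10,967.59

E[u] = 0.04·ln(17700) + 0.41·ln(17000) + 0.24·ln(9600) + 0.31·ln(6400) = 0.3913 + 3.9938 + 2.2007 + 2.7169 = 9.3027
CE = e^9.3027 ≈ 10967.59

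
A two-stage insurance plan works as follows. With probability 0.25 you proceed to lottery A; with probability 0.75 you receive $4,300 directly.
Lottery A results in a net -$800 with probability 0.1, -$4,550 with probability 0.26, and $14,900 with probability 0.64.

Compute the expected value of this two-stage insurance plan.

$5,293.25

EV(A) = 0.1 × (-800) + 0.26 × (-4550) + 0.64 × 14900 = -80 − 1183 + 9536 = 8273
Branch B: 4300 (certain)
Overall = 0.25 × 8273 + 0.75 × 4300 = 2068.25 + 3225 = 5293.25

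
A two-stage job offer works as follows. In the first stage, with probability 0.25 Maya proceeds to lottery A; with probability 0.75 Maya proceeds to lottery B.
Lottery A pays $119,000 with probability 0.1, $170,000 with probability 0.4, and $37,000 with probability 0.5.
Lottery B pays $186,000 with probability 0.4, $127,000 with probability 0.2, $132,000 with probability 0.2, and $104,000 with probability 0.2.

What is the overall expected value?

EV(A) = 0.1 × 119000 + 0.4 × 170000 + 0.5 × 37000 = 11900 + 68000 + 18500 = 98400
EV(B) = 0.4 × 186000 + 0.2 × 127000 + 0.2 × 132000 + 0.2 × 104000 = 74400 + 25400 + 26400 + 20800 = 147000
Overall = 0.25 × 98400 + 0.75 × 147000 = 24600 + 110250 = 134850

$134,850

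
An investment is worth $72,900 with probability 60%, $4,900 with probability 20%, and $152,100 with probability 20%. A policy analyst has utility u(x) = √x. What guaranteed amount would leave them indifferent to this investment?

$64,516

E[u] = 0.6·√72900 + 0.2·√4900 + 0.2·√152100 = 0.6·270 + 0.2·70 + 0.2·390 = 254
CE = (254)² = 64516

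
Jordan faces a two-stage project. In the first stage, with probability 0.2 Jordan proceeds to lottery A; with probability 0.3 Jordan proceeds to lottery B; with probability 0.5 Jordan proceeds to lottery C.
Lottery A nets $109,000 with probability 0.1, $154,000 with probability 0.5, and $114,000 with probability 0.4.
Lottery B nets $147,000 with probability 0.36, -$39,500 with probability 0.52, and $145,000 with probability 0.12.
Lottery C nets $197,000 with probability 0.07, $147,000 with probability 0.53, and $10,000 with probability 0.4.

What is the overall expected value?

EV(A) = 0.1 × 109000 + 0.5 × 154000 + 0.4 × 114000 = 10900 + 77000 + 45600 = 133500
EV(B) = 0.36 × 147000 + 0.52 × (-39500) + 0.12 × 145000 = 52920 − 20540 + 17400 = 49780
EV(C) = 0.07 × 197000 + 0.53 × 147000 + 0.4 × 10000 = 13790 + 77910 + 4000 = 95700
Overall = 0.2 × 133500 + 0.3 × 49780 + 0.5 × 95700 = 26700 + 14934 + 47850 = 89484

$89,484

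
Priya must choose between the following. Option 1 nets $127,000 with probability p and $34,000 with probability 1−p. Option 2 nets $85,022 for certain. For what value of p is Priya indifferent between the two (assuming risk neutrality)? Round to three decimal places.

p = 0.549

p·127000 + (1−p)·34000 = 85022
93000p + 34000 = 85022
p = (85022 − 34000) / 93000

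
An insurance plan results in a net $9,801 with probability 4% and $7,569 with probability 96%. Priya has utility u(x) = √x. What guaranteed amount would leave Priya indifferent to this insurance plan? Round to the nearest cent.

E[u] = 0.04·√9801 + 0.96·√7569 = 0.04·99 + 0.96·87 = 87.48
CE = (87.48)² = 7652.7504

$7,652.75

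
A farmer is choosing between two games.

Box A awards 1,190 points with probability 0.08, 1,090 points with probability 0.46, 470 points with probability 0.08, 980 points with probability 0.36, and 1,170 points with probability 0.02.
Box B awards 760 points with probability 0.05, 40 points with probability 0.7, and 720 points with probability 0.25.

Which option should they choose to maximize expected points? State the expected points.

Box A (1010.4 points)

Box A = 0.08 × 1190 + 0.46 × 1090 + 0.08 × 470 + 0.36 × 980 + 0.02 × 1170 = 95.2 + 501.4 + 37.6 + 352.8 + 23.4 = 1010.4
Box B = 0.05 × 760 + 0.7 × 40 + 0.25 × 720 = 38 + 28 + 180 = 246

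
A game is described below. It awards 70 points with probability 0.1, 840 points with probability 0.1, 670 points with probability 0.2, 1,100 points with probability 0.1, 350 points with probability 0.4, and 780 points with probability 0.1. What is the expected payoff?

553 points

EV = 0.1 × 70 + 0.1 × 840 + 0.2 × 670 + 0.1 × 1100 + 0.4 × 350 + 0.1 × 780 = 7 + 84 + 134 + 110 + 140 + 78 = 553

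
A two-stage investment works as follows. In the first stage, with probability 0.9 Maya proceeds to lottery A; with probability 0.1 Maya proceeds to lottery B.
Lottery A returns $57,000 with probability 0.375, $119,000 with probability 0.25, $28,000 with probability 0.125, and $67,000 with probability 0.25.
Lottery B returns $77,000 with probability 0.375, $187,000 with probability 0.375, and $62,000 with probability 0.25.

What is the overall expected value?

$75,687.50

EV(A) = 0.375 × 57000 + 0.25 × 119000 + 0.125 × 28000 + 0.25 × 67000 = 21375 + 29750 + 3500 + 16750 = 71375
EV(B) = 0.375 × 77000 + 0.375 × 187000 + 0.25 × 62000 = 28875 + 70125 + 15500 = 114500
Overall = 0.9 × 71375 + 0.1 × 114500 = 64237.5 + 11450 = 75687.5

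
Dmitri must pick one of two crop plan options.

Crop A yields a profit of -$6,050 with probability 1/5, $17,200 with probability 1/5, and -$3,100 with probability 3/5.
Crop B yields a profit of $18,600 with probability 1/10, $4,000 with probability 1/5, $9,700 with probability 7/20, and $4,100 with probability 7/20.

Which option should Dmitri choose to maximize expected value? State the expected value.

Crop B ($7,490)

Crop A = 1/5 × (-6050) + 1/5 × 17200 + 3/5 × (-3100) = -1210 + 3440 − 1860 = 370
Crop B = 1/10 × 18600 + 1/5 × 4000 + 7/20 × 9700 + 7/20 × 4100 = 1860 + 800 + 3395 + 1435 = 7490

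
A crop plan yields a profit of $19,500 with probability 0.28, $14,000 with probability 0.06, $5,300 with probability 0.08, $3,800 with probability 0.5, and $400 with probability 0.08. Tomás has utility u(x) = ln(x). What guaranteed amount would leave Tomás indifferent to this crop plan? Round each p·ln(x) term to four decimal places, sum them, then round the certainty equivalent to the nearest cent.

$5,571.39

E[u] = 0.28·ln(19500) + 0.06·ln(14000) + 0.08·ln(5300) + 0.5·ln(3800) + 0.08·ln(400) = 2.7659 + 0.5728 + 0.6860 + 4.1214 + 0.4793 = 8.6254
CE = e^8.6254 ≈ 5571.39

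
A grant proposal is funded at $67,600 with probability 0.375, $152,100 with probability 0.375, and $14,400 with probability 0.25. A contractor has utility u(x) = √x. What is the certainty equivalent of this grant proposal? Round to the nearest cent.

E[u] = 0.375·√67600 + 0.375·√152100 + 0.25·√14400 = 0.375·260 + 0.375·390 + 0.25·120 = 273.75
CE = (273.75)² = 74939.0625

$74,939.06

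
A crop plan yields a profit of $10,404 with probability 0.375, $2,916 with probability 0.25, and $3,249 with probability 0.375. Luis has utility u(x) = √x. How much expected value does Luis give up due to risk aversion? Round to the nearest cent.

$501.61

E[u] = 0.375·√10404 + 0.25·√2916 + 0.375·√3249 = 0.375·102 + 0.25·54 + 0.375·57 = 73.125
CE = (73.125)² = 5347.265625
Risk premium = EV − CE = 5848.875 − 5347.265625 = 501.609375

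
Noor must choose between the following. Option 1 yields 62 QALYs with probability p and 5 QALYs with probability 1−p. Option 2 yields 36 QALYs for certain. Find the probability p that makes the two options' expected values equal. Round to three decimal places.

p·62 + (1−p)·5 = 36
57p + 5 = 36
p = (36 − 5) / 57

p = 0.544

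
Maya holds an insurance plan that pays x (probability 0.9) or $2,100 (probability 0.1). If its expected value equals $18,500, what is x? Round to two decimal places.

x = $20,322.22

0.9·x + 0.1·2100 = 18500
0.9·x = 18500 − 210 = 18290
x = 18290 / 0.9 = 20322.2222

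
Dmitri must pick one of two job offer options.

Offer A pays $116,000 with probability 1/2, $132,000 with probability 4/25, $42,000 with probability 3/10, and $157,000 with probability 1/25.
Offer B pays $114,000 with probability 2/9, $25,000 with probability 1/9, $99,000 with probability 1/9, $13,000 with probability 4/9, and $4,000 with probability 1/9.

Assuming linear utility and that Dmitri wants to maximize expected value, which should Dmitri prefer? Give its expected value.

Offer A = 1/2 × 116000 + 4/25 × 132000 + 3/10 × 42000 + 1/25 × 157000 = 58000 + 21120 + 12600 + 6280 = 98000
Offer B = 2/9 × 114000 + 1/9 × 25000 + 1/9 × 99000 + 4/9 × 13000 + 1/9 × 4000 = 25333.3333 + 2777.7778 + 11000 + 5777.7778 + 444.4444 = 45333.3333

Offer A ($98,000)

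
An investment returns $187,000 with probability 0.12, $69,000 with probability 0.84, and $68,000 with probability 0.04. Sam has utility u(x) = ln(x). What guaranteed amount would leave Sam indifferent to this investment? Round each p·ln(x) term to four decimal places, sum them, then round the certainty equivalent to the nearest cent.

E[u] = 0.12·ln(187000) + 0.84·ln(69000) + 0.04·ln(68000) = 1.4567 + 9.3592 + 0.4451 = 11.2610
CE = e^11.2610 ≈ 77730.27

$77,730.27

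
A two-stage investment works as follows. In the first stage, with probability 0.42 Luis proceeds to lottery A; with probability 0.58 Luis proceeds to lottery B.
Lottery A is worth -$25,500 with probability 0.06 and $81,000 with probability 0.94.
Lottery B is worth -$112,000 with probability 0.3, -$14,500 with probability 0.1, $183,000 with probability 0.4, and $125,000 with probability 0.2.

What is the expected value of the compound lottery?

EV(A) = 0.06 × (-25500) + 0.94 × 81000 = -1530 + 76140 = 74610
EV(B) = 0.3 × (-112000) + 0.1 × (-14500) + 0.4 × 183000 + 0.2 × 125000 = -33600 − 1450 + 73200 + 25000 = 63150
Overall = 0.42 × 74610 + 0.58 × 63150 = 31336.2 + 36627 = 67963.2

$67,963.20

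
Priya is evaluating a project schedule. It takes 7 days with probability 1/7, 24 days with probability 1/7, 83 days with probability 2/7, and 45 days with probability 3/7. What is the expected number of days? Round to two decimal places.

47.43 days

EV = 1/7 × 7 + 1/7 × 24 + 2/7 × 83 + 3/7 × 45 = 1 + 3.4286 + 23.7143 + 19.2857 = 47.4286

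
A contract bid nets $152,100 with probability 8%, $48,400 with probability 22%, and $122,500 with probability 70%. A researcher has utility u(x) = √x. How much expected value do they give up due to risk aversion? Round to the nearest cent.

E[u] = 0.08·√152100 + 0.22·√48400 + 0.7·√122500 = 0.08·390 + 0.22·220 + 0.7·350 = 324.6
CE = (324.6)² = 105365.16
Risk premium = EV − CE = 108566 − 105365.16 = 3200.84

$3,200.84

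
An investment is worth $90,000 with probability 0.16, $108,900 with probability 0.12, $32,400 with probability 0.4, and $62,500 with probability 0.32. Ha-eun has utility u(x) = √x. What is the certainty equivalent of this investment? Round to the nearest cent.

E[u] = 0.16·√90000 + 0.12·√108900 + 0.4·√32400 + 0.32·√62500 = 0.16·300 + 0.12·330 + 0.4·180 + 0.32·250 = 239.6
CE = (239.6)² = 57408.16

$57,408.16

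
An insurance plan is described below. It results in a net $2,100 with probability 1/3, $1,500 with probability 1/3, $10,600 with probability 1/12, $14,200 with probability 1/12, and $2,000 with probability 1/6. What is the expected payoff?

EV = 1/3 × 2100 + 1/3 × 1500 + 1/12 × 10600 + 1/12 × 14200 + 1/6 × 2000 = 700 + 500 + 883.3333 + 1183.3333 + 333.3333 = 3600

$3,600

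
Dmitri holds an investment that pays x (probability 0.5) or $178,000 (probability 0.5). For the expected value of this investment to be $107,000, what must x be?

x = $36,000

0.5·x + 0.5·178000 = 107000
0.5·x = 107000 − 89000 = 18000
x = 18000 / 0.5 = 36000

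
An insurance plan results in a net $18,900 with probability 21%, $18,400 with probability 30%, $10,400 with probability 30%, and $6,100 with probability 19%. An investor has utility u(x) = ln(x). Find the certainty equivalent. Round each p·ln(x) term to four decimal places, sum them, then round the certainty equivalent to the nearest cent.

E[u] = 0.21·ln(18900) + 0.3·ln(18400) + 0.3·ln(10400) + 0.19·ln(6100) = 2.0679 + 2.9460 + 2.7749 + 1.6560 = 9.4448
CE = e^9.4448 ≈ 12642.25

$12,642.25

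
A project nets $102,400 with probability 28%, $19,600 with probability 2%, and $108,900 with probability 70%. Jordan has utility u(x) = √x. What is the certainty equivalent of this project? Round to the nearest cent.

$104,587.56

E[u] = 0.28·√102400 + 0.02·√19600 + 0.7·√108900 = 0.28·320 + 0.02·140 + 0.7·330 = 323.4
CE = (323.4)² = 104587.56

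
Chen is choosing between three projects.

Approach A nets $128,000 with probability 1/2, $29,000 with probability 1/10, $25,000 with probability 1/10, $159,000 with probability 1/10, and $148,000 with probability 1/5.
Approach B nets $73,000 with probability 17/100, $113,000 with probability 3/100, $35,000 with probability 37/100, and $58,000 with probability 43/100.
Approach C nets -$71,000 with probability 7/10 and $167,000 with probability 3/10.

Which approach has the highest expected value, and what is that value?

Approach A = 1/2 × 128000 + 1/10 × 29000 + 1/10 × 25000 + 1/10 × 159000 + 1/5 × 148000 = 64000 + 2900 + 2500 + 15900 + 29600 = 114900
Approach B = 17/100 × 73000 + 3/100 × 113000 + 37/100 × 35000 + 43/100 × 58000 = 12410 + 3390 + 12950 + 24940 = 53690
Approach C = 7/10 × (-71000) + 3/10 × 167000 = -49700 + 50100 = 400

Approach A ($114,900)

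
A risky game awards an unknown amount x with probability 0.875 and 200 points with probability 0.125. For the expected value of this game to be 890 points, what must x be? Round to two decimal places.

x = 988.57 points

0.875·x + 0.125·200 = 890
0.875·x = 890 − 25 = 865
x = 865 / 0.875 = 988.5714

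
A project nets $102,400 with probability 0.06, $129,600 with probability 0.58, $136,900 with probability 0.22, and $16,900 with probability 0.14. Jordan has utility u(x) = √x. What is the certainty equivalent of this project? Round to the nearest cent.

$107,321.76

E[u] = 0.06·√102400 + 0.58·√129600 + 0.22·√136900 + 0.14·√16900 = 0.06·320 + 0.58·360 + 0.22·370 + 0.14·130 = 327.6
CE = (327.6)² = 107321.76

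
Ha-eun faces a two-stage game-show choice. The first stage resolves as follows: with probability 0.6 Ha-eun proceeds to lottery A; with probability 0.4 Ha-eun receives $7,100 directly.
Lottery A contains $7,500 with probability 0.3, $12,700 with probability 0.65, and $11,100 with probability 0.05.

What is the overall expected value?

$9,476

EV(A) = 0.3 × 7500 + 0.65 × 12700 + 0.05 × 11100 = 2250 + 8255 + 555 = 11060
Branch B: 7100 (certain)
Overall = 0.6 × 11060 + 0.4 × 7100 = 6636 + 2840 = 9476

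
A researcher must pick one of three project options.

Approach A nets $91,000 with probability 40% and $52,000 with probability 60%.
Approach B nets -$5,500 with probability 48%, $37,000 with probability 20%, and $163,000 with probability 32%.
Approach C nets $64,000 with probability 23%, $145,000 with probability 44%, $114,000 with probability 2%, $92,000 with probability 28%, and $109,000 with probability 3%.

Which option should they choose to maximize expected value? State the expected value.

Approach C ($109,830)

Approach A = 0.4 × 91000 + 0.6 × 52000 = 36400 + 31200 = 67600
Approach B = 0.48 × (-5500) + 0.2 × 37000 + 0.32 × 163000 = -2640 + 7400 + 52160 = 56920
Approach C = 0.23 × 64000 + 0.44 × 145000 + 0.02 × 114000 + 0.28 × 92000 + 0.03 × 109000 = 14720 + 63800 + 2280 + 25760 + 3270 = 109830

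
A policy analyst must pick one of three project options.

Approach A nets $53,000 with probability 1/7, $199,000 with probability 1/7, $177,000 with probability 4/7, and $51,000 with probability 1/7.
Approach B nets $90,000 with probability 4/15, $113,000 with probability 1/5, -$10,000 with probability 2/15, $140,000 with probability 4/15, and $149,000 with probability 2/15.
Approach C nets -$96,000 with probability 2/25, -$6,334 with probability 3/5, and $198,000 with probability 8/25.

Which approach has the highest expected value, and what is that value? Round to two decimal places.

Approach A ($144,428.57)

Approach A = 1/7 × 53000 + 1/7 × 199000 + 4/7 × 177000 + 1/7 × 51000 = 7571.4286 + 28428.5714 + 101142.8571 + 7285.7143 = 144428.5714
Approach B = 4/15 × 90000 + 1/5 × 113000 + 2/15 × (-10000) + 4/15 × 140000 + 2/15 × 149000 = 24000 + 22600 − 1333.3333 + 37333.3333 + 19866.6667 = 102466.6667
Approach C = 2/25 × (-96000) + 3/5 × (-6334) + 8/25 × 198000 = -7680 − 3800.4 + 63360 = 51879.6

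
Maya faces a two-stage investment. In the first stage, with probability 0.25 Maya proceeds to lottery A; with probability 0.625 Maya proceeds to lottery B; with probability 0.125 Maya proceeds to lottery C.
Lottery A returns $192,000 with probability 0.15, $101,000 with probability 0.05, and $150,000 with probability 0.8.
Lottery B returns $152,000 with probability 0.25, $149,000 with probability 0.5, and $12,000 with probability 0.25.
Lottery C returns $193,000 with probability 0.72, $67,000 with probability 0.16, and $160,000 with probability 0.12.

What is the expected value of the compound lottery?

$131,760

EV(A) = 0.15 × 192000 + 0.05 × 101000 + 0.8 × 150000 = 28800 + 5050 + 120000 = 153850
EV(B) = 0.25 × 152000 + 0.5 × 149000 + 0.25 × 12000 = 38000 + 74500 + 3000 = 115500
EV(C) = 0.72 × 193000 + 0.16 × 67000 + 0.12 × 160000 = 138960 + 10720 + 19200 = 168880
Overall = 0.25 × 153850 + 0.625 × 115500 + 0.125 × 168880 = 38462.5 + 72187.5 + 21110 = 131760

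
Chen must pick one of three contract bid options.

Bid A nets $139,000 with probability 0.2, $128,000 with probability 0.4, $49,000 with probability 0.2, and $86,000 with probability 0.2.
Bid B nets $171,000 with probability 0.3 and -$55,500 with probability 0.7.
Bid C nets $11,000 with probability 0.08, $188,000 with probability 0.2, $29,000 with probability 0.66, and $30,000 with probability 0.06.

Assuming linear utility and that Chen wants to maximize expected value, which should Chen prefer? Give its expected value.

Bid A ($106,000)

Bid A = 0.2 × 139000 + 0.4 × 128000 + 0.2 × 49000 + 0.2 × 86000 = 27800 + 51200 + 9800 + 17200 = 106000
Bid B = 0.3 × 171000 + 0.7 × (-55500) = 51300 − 38850 = 12450
Bid C = 0.08 × 11000 + 0.2 × 188000 + 0.66 × 29000 + 0.06 × 30000 = 880 + 37600 + 19140 + 1800 = 59420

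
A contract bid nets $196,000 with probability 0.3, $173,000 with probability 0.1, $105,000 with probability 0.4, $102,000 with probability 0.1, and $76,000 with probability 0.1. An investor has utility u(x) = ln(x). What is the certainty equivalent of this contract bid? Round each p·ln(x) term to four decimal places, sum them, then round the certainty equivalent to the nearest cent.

$128,502.03

E[u] = 0.3·ln(196000) + 0.1·ln(173000) + 0.4·ln(105000) + 0.1·ln(102000) + 0.1·ln(76000) = 3.6558 + 1.2061 + 4.6247 + 1.1533 + 1.1238 = 11.7637
CE = e^11.7637 ≈ 128502.03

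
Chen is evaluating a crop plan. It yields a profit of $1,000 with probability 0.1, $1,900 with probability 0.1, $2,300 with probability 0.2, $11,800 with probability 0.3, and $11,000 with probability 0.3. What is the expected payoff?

$7,590

EV = 0.1 × 1000 + 0.1 × 1900 + 0.2 × 2300 + 0.3 × 11800 + 0.3 × 11000 = 100 + 190 + 460 + 3540 + 3300 = 7590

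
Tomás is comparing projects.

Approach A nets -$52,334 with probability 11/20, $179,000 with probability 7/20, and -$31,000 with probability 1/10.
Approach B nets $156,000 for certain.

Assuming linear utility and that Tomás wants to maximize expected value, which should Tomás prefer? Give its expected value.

Approach B ($156,000)

Approach A = 11/20 × (-52334) + 7/20 × 179000 + 1/10 × (-31000) = -28783.7 + 62650 − 3100 = 30766.3
Approach B: 156000 (certain)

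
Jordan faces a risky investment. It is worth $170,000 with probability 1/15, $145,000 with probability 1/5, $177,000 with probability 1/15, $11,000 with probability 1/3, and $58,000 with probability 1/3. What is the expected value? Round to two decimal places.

$75,133.33

EV = 1/15 × 170000 + 1/5 × 145000 + 1/15 × 177000 + 1/3 × 11000 + 1/3 × 58000 = 11333.3333 + 29000 + 11800 + 3666.6667 + 19333.3333 = 75133.3333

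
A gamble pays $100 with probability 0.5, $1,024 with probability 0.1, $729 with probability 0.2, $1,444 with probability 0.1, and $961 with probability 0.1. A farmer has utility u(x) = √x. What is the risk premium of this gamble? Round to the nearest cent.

$118.45

E[u] = 0.5·√100 + 0.1·√1024 + 0.2·√729 + 0.1·√1444 + 0.1·√961 = 0.5·10 + 0.1·32 + 0.2·27 + 0.1·38 + 0.1·31 = 20.5
CE = (20.5)² = 420.25
Risk premium = EV − CE = 538.7 − 420.25 = 118.45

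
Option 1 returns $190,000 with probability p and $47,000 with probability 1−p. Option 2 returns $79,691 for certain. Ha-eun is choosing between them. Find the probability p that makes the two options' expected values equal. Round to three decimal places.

p·190000 + (1−p)·47000 = 79691
143000p + 47000 = 79691
p = (79691 − 47000) / 143000

p = 0.229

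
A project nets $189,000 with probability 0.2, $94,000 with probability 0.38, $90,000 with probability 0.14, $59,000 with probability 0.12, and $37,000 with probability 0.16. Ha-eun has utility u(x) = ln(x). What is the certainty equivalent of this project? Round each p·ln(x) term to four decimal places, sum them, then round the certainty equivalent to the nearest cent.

E[u] = 0.2·ln(189000) + 0.38·ln(94000) + 0.14·ln(90000) + 0.12·ln(59000) + 0.16·ln(37000) = 2.4299 + 4.3514 + 1.5971 + 1.3182 + 1.6830 = 11.3796
CE = e^11.3796 ≈ 87518.02

$87,518.02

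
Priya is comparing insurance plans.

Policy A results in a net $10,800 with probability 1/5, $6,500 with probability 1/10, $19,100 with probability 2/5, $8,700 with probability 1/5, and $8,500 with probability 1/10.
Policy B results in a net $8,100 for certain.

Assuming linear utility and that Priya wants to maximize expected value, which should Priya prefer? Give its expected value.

Policy A ($13,040)

Policy A = 1/5 × 10800 + 1/10 × 6500 + 2/5 × 19100 + 1/5 × 8700 + 1/10 × 8500 = 2160 + 650 + 7640 + 1740 + 850 = 13040
Policy B: 8100 (certain)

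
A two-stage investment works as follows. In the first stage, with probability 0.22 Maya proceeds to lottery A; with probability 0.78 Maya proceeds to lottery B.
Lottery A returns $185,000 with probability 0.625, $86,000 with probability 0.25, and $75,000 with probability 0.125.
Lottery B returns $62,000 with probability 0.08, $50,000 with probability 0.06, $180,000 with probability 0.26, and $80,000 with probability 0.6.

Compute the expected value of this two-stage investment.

EV(A) = 0.625 × 185000 + 0.25 × 86000 + 0.125 × 75000 = 115625 + 21500 + 9375 = 146500
EV(B) = 0.08 × 62000 + 0.06 × 50000 + 0.26 × 180000 + 0.6 × 80000 = 4960 + 3000 + 46800 + 48000 = 102760
Overall = 0.22 × 146500 + 0.78 × 102760 = 32230 + 80152.8 = 112382.8

$112,382.80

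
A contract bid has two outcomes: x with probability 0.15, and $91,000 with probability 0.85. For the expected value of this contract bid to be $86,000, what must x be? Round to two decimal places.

0.15·x + 0.85·91000 = 86000
0.15·x = 86000 − 77350 = 8650
x = 8650 / 0.15 = 57666.6667

x = $57,666.67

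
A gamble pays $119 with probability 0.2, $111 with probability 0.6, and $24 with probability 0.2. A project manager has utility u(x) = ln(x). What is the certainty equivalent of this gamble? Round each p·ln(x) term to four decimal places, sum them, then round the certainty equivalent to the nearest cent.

E[u] = 0.2·ln(119) + 0.6·ln(111) + 0.2·ln(24) = 0.9558 + 2.8257 + 0.6356 = 4.4171
CE = e^4.4171 ≈ 82.86

$82.86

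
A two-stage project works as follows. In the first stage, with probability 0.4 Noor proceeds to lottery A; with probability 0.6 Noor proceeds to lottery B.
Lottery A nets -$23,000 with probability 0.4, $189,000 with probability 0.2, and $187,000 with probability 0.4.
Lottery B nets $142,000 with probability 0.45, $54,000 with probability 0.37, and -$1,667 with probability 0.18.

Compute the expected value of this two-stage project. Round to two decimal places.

$91,507.96

EV(A) = 0.4 × (-23000) + 0.2 × 189000 + 0.4 × 187000 = -9200 + 37800 + 74800 = 103400
EV(B) = 0.45 × 142000 + 0.37 × 54000 + 0.18 × (-1667) = 63900 + 19980 − 300.06 = 83579.94
Overall = 0.4 × 103400 + 0.6 × 83579.94 = 41360 + 50147.964 = 91507.964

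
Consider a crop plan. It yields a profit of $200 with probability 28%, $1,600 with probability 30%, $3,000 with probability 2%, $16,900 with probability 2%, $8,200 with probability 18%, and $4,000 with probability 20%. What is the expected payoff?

$3,210

EV = 0.28 × 200 + 0.3 × 1600 + 0.02 × 3000 + 0.02 × 16900 + 0.18 × 8200 + 0.2 × 4000 = 56 + 480 + 60 + 338 + 1476 + 800 = 3210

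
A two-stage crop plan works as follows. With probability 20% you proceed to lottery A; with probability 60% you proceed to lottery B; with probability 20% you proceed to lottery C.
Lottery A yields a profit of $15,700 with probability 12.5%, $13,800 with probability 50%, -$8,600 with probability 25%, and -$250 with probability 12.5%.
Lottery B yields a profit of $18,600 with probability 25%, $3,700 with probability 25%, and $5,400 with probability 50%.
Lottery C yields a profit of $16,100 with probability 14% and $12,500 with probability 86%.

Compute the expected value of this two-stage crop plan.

EV(A) = 0.125 × 15700 + 0.5 × 13800 + 0.25 × (-8600) + 0.125 × (-250) = 1962.5 + 6900 − 2150 − 31.25 = 6681.25
EV(B) = 0.25 × 18600 + 0.25 × 3700 + 0.5 × 5400 = 4650 + 925 + 2700 = 8275
EV(C) = 0.14 × 16100 + 0.86 × 12500 = 2254 + 10750 = 13004
Overall = 0.2 × 6681.25 + 0.6 × 8275 + 0.2 × 13004 = 1336.25 + 4965 + 2600.8 = 8902.05

$8,902.05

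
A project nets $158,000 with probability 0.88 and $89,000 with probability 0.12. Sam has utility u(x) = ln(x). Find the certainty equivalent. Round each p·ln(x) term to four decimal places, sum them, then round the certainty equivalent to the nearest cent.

$147,487.69

E[u] = 0.88·ln(158000) + 0.12·ln(89000) = 10.5339 + 1.3676 = 11.9015
CE = e^11.9015 ≈ 147487.69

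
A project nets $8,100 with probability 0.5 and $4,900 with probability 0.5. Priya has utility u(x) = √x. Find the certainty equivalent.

E[u] = 0.5·√8100 + 0.5·√4900 = 0.5·90 + 0.5·70 = 80
CE = (80)² = 6400

$6,400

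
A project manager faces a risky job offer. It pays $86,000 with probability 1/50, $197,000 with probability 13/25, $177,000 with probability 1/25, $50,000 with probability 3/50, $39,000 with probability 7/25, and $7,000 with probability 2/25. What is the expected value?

$125,720

EV = 1/50 × 86000 + 13/25 × 197000 + 1/25 × 177000 + 3/50 × 50000 + 7/25 × 39000 + 2/25 × 7000 = 1720 + 102440 + 7080 + 3000 + 10920 + 560 = 125720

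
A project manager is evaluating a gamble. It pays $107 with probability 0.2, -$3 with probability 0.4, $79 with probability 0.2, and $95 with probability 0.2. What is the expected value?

$55

EV = 0.2 × 107 + 0.4 × (-3) + 0.2 × 79 + 0.2 × 95 = 21.4 − 1.2 + 15.8 + 19 = 55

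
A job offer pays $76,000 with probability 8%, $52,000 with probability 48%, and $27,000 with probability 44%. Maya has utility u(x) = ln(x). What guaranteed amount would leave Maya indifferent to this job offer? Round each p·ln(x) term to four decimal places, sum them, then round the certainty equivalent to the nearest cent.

E[u] = 0.08·ln(76000) + 0.48·ln(52000) + 0.44·ln(27000) = 0.8991 + 5.2123 + 4.4896 = 10.6010
CE = e^10.6010 ≈ 40174.99

$40,174.99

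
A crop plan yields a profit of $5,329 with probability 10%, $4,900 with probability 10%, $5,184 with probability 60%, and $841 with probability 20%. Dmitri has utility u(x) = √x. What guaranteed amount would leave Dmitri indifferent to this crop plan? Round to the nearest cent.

E[u] = 0.1·√5329 + 0.1·√4900 + 0.6·√5184 + 0.2·√841 = 0.1·73 + 0.1·70 + 0.6·72 + 0.2·29 = 63.3
CE = (63.3)² = 4006.89

$4,006.89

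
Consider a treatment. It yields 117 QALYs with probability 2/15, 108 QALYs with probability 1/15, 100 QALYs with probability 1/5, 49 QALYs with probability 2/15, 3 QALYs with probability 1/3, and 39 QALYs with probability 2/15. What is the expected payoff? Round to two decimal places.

55.53 QALYs

EV = 2/15 × 117 + 1/15 × 108 + 1/5 × 100 + 2/15 × 49 + 1/3 × 3 + 2/15 × 39 = 15.6 + 7.2 + 20 + 6.5333 + 1 + 5.2 = 55.5333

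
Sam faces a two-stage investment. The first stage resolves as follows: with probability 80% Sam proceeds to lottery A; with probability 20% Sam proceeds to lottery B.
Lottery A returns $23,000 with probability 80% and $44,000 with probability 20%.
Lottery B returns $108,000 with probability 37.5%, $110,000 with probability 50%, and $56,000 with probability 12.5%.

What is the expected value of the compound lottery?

$42,260

EV(A) = 0.8 × 23000 + 0.2 × 44000 = 18400 + 8800 = 27200
EV(B) = 0.375 × 108000 + 0.5 × 110000 + 0.125 × 56000 = 40500 + 55000 + 7000 = 102500
Overall = 0.8 × 27200 + 0.2 × 102500 = 21760 + 20500 = 42260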